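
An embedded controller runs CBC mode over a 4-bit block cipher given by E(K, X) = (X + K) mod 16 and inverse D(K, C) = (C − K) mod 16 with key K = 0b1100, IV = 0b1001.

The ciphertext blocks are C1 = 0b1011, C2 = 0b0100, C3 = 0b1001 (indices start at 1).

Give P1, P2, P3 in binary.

P1 = 0b0110, P2 = 0b0011, P3 = 0b1001

CBC decryption: P_i = D(K, C_i) ⊕ C_{i−1}, with C_{0} = IV.
P1: D(K, 0b1011) = 0b1111; 0b1111 ⊕ 0b1001 = 0b0110.
P2: D(K, 0b0100) = 0b1000; 0b1000 ⊕ 0b1011 = 0b0011.
P3: D(K, 0b1001) = 0b1101; 0b1101 ⊕ 0b0100 = 0b1001.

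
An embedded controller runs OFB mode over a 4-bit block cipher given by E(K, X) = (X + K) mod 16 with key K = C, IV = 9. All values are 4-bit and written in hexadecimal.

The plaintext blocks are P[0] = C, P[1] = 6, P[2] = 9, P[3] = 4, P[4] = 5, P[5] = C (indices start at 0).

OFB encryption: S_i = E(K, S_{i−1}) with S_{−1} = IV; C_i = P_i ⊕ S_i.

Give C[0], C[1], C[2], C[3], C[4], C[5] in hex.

C[0]: S = E(K, 9) = 5; C ⊕ 5 = 9.
C[1]: S = E(K, 5) = 1; 6 ⊕ 1 = 7.
C[2]: S = E(K, 1) = D; 9 ⊕ D = 4.
C[3]: S = E(K, D) = 9; 4 ⊕ 9 = D.
C[4]: S = E(K, 9) = 5; 5 ⊕ 5 = 0.
C[5]: S = E(K, 5) = 1; C ⊕ 1 = D.

C[0] = 9, C[1] = 7, C[2] = 4, C[3] = D, C[4] = 0, C[5] = D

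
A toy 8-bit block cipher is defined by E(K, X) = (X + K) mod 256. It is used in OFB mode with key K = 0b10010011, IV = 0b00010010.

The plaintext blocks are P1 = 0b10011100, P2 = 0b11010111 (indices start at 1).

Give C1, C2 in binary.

C1 = 0b00111001, C2 = 0b11101111

OFB encryption: S_i = E(K, S_{i−1}) with S_{0} = IV; C_i = P_i ⊕ S_i.
C1: S = E(K, 0b00010010) = 0b10100101; 0b10011100 ⊕ 0b10100101 = 0b00111001.
C2: S = E(K, 0b10100101) = 0b00111000; 0b11010111 ⊕ 0b00111000 = 0b11101111.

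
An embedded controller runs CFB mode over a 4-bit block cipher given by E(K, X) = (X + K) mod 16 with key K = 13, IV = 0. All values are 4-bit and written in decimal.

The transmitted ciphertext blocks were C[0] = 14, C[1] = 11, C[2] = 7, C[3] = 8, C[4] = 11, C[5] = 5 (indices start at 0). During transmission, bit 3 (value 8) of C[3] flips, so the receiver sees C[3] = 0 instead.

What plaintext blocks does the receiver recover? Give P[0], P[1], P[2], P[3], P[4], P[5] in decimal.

P[0] = 3, P[1] = 0, P[2] = 15, P[3] = 4, P[4] = 6, P[5] = 13

CFB decryption: P_i = C_i ⊕ E(K, C_{i−1}), with C_{−1} = IV.
Only C[3] changed, to 0. In CFB, a change in C_i flips the same bit in P_i and garbles P_{i+1}. Decrypting the received ciphertext:
P[0]: E(K, 0) = 13; 14 ⊕ 13 = 3.
P[1]: E(K, 14) = 11; 11 ⊕ 11 = 0.
P[2]: E(K, 11) = 8; 7 ⊕ 8 = 15.
P[3]: E(K, 7) = 4; 0 ⊕ 4 = 4.
P[4]: E(K, 0) = 13; 11 ⊕ 13 = 6.
P[5]: E(K, 11) = 8; 5 ⊕ 8 = 13.
Blocks that differ from the original plaintext: P[3], P[4].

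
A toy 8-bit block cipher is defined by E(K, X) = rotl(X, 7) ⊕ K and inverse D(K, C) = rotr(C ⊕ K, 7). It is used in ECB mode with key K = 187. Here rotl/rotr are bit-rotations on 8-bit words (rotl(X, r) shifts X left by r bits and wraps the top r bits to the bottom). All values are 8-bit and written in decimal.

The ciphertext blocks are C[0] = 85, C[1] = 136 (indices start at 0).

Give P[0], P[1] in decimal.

ECB decryption: P_i = D(K, C_i).
P[0]: D(K, 85) = 221.
P[1]: D(K, 136) = 102.

P[0] = 221, P[1] = 102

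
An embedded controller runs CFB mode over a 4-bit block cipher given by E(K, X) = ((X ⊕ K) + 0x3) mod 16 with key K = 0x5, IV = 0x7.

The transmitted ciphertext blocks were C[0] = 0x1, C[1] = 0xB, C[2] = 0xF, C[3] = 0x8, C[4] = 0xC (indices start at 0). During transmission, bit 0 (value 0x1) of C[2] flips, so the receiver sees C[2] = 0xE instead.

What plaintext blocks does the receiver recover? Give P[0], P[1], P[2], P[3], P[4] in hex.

CFB decryption: P_i = C_i ⊕ E(K, C_{i−1}), with C_{−1} = IV.
Only C[2] changed, to 0xE. In CFB, a change in C_i flips the same bit in P_i and garbles P_{i+1}. Decrypting the received ciphertext:
P[0]: E(K, 0x7) = 0x5; 0x1 ⊕ 0x5 = 0x4.
P[1]: E(K, 0x1) = 0x7; 0xB ⊕ 0x7 = 0xC.
P[2]: E(K, 0xB) = 0x1; 0xE ⊕ 0x1 = 0xF.
P[3]: E(K, 0xE) = 0xE; 0x8 ⊕ 0xE = 0x6.
P[4]: E(K, 0x8) = 0x0; 0xC ⊕ 0x0 = 0xC.
Blocks that differ from the original plaintext: P[2], P[3].

P[0] = 0x4, P[1] = 0xC, P[2] = 0xF, P[3] = 0x6, P[4] = 0xC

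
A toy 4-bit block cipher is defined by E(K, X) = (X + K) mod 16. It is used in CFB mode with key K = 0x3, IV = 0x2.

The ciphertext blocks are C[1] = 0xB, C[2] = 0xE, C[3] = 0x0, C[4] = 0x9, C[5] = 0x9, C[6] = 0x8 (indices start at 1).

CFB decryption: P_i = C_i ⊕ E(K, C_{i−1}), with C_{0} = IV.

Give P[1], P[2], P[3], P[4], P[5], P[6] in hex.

P[1]: E(K, 0x2) = 0x5; 0xB ⊕ 0x5 = 0xE.
P[2]: E(K, 0xB) = 0xE; 0xE ⊕ 0xE = 0x0.
P[3]: E(K, 0xE) = 0x1; 0x0 ⊕ 0x1 = 0x1.
P[4]: E(K, 0x0) = 0x3; 0x9 ⊕ 0x3 = 0xA.
P[5]: E(K, 0x9) = 0xC; 0x9 ⊕ 0xC = 0x5.
P[6]: E(K, 0x9) = 0xC; 0x8 ⊕ 0xC = 0x4.

P[1] = 0xE, P[2] = 0x0, P[3] = 0x1, P[4] = 0xA, P[5] = 0x5, P[6] = 0x4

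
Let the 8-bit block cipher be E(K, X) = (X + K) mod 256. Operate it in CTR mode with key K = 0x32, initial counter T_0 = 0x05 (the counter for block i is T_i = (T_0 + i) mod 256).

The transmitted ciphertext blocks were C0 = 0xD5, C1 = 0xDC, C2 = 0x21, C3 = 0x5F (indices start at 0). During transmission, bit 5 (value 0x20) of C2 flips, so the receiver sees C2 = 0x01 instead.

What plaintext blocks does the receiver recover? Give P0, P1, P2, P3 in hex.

CTR decryption: S_i = E(K, T_i) where T_i is the counter for block i; P_i = C_i ⊕ S_i.
Only C2 changed, to 0x01. In CTR, a change in C_i flips the same bit in P_i only; the keystream is unaffected. Decrypting the received ciphertext:
P0: T = 0x05, S = E(K, T) = 0x37; 0xD5 ⊕ 0x37 = 0xE2.
P1: T = 0x06, S = E(K, T) = 0x38; 0xDC ⊕ 0x38 = 0xE4.
P2: T = 0x07, S = E(K, T) = 0x39; 0x01 ⊕ 0x39 = 0x38.
P3: T = 0x08, S = E(K, T) = 0x3A; 0x5F ⊕ 0x3A = 0x65.
Blocks that differ from the original plaintext: P2.

P0 = 0xE2, P1 = 0xE4, P2 = 0x38, P3 = 0x65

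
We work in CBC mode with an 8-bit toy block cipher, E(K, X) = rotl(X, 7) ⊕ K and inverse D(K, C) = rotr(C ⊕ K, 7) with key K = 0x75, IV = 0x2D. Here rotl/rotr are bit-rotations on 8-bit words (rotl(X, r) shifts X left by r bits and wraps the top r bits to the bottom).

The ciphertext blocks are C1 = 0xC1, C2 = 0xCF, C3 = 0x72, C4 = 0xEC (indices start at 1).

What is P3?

P3 = 0xC1

CBC decryption: P_i = D(K, C_i) ⊕ C_{i−1}, with C_{0} = IV.
P3: D(K, 0x72) = 0x0E; 0x0E ⊕ 0xCF = 0xC1.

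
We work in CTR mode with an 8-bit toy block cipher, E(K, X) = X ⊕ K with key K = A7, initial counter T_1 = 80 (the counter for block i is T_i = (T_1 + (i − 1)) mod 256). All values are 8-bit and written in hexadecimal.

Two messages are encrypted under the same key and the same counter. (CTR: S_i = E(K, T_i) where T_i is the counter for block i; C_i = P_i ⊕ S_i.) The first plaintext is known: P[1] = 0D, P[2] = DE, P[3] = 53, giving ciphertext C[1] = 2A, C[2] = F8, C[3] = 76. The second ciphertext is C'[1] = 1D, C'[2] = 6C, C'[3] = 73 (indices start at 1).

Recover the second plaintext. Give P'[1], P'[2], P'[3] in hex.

In CTR with a reused counter, both messages share the same keystream S_i, so C_i ⊕ C'_i = P_i ⊕ P'_i and thus P'_i = P_i ⊕ C_i ⊕ C'_i.
P'[1]: 0D ⊕ 2A ⊕ 1D = 3A.
P'[2]: DE ⊕ F8 ⊕ 6C = 4A.
P'[3]: 53 ⊕ 76 ⊕ 73 = 56.

P'[1] = 3A, P'[2] = 4A, P'[3] = 56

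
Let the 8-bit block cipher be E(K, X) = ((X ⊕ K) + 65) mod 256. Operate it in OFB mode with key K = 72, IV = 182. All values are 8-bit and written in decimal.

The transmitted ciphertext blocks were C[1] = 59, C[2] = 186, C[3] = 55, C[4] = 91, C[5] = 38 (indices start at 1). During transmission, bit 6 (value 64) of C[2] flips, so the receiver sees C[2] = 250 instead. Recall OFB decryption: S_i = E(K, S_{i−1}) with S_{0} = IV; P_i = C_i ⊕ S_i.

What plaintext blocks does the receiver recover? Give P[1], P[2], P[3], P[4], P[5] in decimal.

P[1] = 4, P[2] = 66, P[3] = 6, P[4] = 225, P[5] = 21

Only C[2] changed, to 250. In OFB, a change in C_i flips the same bit in P_i only; the keystream is unaffected. Decrypting the received ciphertext:
P[1]: S = E(K, 182) = 63; 59 ⊕ 63 = 4.
P[2]: S = E(K, 63) = 184; 250 ⊕ 184 = 66.
P[3]: S = E(K, 184) = 49; 55 ⊕ 49 = 6.
P[4]: S = E(K, 49) = 186; 91 ⊕ 186 = 225.
P[5]: S = E(K, 186) = 51; 38 ⊕ 51 = 21.
Blocks that differ from the original plaintext: P[2].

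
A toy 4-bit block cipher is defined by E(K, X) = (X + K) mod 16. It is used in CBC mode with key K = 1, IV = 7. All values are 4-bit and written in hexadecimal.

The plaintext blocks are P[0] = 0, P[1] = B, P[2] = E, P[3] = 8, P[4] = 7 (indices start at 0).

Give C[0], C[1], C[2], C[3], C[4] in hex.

CBC encryption: C_i = E(K, P_i ⊕ C_{i−1}), with C_{−1} = IV.
C[0]: P[0] ⊕ 7 = 7; E(K, 7) = 8.
C[1]: P[1] ⊕ 8 = 3; E(K, 3) = 4.
C[2]: P[2] ⊕ 4 = A; E(K, A) = B.
C[3]: P[3] ⊕ B = 3; E(K, 3) = 4.
C[4]: P[4] ⊕ 4 = 3; E(K, 3) = 4.

C[0] = 8, C[1] = 4, C[2] = B, C[3] = 4, C[4] = 4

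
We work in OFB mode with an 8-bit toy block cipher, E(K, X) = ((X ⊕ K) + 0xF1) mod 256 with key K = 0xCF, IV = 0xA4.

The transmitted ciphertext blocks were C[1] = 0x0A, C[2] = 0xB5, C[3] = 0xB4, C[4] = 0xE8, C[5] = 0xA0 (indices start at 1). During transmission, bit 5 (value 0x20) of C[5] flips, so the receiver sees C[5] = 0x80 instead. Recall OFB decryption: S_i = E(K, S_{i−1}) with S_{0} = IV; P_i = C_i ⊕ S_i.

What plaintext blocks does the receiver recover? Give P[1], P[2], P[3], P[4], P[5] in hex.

Only C[5] changed, to 0x80. In OFB, a change in C_i flips the same bit in P_i only; the keystream is unaffected. Decrypting the received ciphertext:
P[1]: S = E(K, 0xA4) = 0x5C; 0x0A ⊕ 0x5C = 0x56.
P[2]: S = E(K, 0x5C) = 0x84; 0xB5 ⊕ 0x84 = 0x31.
P[3]: S = E(K, 0x84) = 0x3C; 0xB4 ⊕ 0x3C = 0x88.
P[4]: S = E(K, 0x3C) = 0xE4; 0xE8 ⊕ 0xE4 = 0x0C.
P[5]: S = E(K, 0xE4) = 0x1C; 0x80 ⊕ 0x1C = 0x9C.
Blocks that differ from the original plaintext: P[5].

P[1] = 0x56, P[2] = 0x31, P[3] = 0x88, P[4] = 0x0C, P[5] = 0x9C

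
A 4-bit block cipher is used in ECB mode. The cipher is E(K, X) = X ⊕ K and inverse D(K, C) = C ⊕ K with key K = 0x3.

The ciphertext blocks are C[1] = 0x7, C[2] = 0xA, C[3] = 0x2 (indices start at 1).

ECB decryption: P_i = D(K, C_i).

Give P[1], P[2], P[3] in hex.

P[1] = 0x4, P[2] = 0x9, P[3] = 0x1

P[1]: D(K, 0x7) = 0x4.
P[2]: D(K, 0xA) = 0x9.
P[3]: D(K, 0x2) = 0x1.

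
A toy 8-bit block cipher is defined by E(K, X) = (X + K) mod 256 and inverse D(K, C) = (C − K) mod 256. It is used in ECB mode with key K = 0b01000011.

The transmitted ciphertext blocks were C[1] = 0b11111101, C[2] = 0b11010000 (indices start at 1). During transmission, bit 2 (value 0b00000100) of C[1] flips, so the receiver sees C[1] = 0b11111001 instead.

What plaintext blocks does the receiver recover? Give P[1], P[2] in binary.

ECB decryption: P_i = D(K, C_i).
Only C[1] changed, to 0b11111001. In ECB, a change in C_i affects only P_i. Decrypting the received ciphertext:
P[1]: D(K, 0b11111001) = 0b10110110.
P[2]: D(K, 0b11010000) = 0b10001101.
Blocks that differ from the original plaintext: P[1].

P[1] = 0b10110110, P[2] = 0b10001101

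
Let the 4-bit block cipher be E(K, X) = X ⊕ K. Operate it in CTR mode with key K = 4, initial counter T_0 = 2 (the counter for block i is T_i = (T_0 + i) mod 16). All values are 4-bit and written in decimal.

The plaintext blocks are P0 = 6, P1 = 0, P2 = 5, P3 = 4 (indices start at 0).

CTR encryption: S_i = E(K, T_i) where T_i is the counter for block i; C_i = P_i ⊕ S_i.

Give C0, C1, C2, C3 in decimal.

C0: T = 2, S = E(K, T) = 6; 6 ⊕ 6 = 0.
C1: T = 3, S = E(K, T) = 7; 0 ⊕ 7 = 7.
C2: T = 4, S = E(K, T) = 0; 5 ⊕ 0 = 5.
C3: T = 5, S = E(K, T) = 1; 4 ⊕ 1 = 5.

C0 = 0, C1 = 7, C2 = 5, C3 = 5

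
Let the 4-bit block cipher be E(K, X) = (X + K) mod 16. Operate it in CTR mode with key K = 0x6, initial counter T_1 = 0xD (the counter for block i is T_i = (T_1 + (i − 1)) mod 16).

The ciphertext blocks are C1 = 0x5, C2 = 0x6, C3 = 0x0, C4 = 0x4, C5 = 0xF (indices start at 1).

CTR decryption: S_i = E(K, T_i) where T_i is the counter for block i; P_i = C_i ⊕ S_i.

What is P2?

P2 = 0x2

P2: T = 0xE, S = E(K, T) = 0x4; 0x6 ⊕ 0x4 = 0x2.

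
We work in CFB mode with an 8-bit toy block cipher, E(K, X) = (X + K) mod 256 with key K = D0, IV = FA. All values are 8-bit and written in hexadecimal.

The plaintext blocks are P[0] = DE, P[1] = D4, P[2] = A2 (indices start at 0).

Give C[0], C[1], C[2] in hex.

CFB encryption: C_i = P_i ⊕ E(K, C_{i−1}), with C_{−1} = IV.
C[0]: E(K, FA) = CA; DE ⊕ CA = 14.
C[1]: E(K, 14) = E4; D4 ⊕ E4 = 30.
C[2]: E(K, 30) = 00; A2 ⊕ 00 = A2.

C[0] = 14, C[1] = 30, C[2] = A2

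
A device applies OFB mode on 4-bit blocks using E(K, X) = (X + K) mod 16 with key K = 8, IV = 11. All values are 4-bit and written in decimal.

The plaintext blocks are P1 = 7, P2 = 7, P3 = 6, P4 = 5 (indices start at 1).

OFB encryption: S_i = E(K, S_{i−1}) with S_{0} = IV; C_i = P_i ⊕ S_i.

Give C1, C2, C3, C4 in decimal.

C1 = 4, C2 = 12, C3 = 5, C4 = 14

C1: S = E(K, 11) = 3; 7 ⊕ 3 = 4.
C2: S = E(K, 3) = 11; 7 ⊕ 11 = 12.
C3: S = E(K, 11) = 3; 6 ⊕ 3 = 5.
C4: S = E(K, 3) = 11; 5 ⊕ 11 = 14.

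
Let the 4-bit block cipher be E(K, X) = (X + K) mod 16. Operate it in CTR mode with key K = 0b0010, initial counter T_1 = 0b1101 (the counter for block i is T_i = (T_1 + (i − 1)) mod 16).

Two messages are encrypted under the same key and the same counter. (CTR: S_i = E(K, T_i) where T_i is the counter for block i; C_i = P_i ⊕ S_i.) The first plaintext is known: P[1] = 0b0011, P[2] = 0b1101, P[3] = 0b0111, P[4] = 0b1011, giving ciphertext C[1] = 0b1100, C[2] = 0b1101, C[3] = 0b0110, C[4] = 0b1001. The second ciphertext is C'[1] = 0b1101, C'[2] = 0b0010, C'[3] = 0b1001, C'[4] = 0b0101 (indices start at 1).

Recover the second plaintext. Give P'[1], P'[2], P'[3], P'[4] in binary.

In CTR with a reused counter, both messages share the same keystream S_i, so C_i ⊕ C'_i = P_i ⊕ P'_i and thus P'_i = P_i ⊕ C_i ⊕ C'_i.
P'[1]: 0b0011 ⊕ 0b1100 ⊕ 0b1101 = 0b0010.
P'[2]: 0b1101 ⊕ 0b1101 ⊕ 0b0010 = 0b0010.
P'[3]: 0b0111 ⊕ 0b0110 ⊕ 0b1001 = 0b1000.
P'[4]: 0b1011 ⊕ 0b1001 ⊕ 0b0101 = 0b0111.

P'[1] = 0b0010, P'[2] = 0b0010, P'[3] = 0b1000, P'[4] = 0b0111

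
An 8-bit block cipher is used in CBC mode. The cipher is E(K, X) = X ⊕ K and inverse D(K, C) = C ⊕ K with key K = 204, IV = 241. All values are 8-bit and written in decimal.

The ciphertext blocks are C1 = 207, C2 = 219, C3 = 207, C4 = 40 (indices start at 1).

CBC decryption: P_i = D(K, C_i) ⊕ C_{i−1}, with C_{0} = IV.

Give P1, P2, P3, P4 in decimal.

P1: D(K, 207) = 3; 3 ⊕ 241 = 242.
P2: D(K, 219) = 23; 23 ⊕ 207 = 216.
P3: D(K, 207) = 3; 3 ⊕ 219 = 216.
P4: D(K, 40) = 228; 228 ⊕ 207 = 43.

P1 = 242, P2 = 216, P3 = 216, P4 = 43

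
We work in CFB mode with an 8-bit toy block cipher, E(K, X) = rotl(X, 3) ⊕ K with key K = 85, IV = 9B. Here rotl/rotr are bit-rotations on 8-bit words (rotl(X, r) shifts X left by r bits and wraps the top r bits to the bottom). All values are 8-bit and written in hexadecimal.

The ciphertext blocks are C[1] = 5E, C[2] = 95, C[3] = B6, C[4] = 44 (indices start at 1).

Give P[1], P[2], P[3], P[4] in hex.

CFB decryption: P_i = C_i ⊕ E(K, C_{i−1}), with C_{0} = IV.
P[1]: E(K, 9B) = 59; 5E ⊕ 59 = 07.
P[2]: E(K, 5E) = 77; 95 ⊕ 77 = E2.
P[3]: E(K, 95) = 29; B6 ⊕ 29 = 9F.
P[4]: E(K, B6) = 30; 44 ⊕ 30 = 74.

P[1] = 07, P[2] = E2, P[3] = 9F, P[4] = 74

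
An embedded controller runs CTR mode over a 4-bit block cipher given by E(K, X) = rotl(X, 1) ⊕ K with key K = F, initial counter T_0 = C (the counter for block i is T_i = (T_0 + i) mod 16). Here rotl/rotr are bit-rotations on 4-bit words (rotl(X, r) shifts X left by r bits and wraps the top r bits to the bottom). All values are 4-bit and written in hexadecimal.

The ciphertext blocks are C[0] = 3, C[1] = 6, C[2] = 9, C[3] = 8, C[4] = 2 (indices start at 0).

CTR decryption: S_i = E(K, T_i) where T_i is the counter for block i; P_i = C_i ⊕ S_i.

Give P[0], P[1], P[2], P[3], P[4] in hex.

P[0]: T = C, S = E(K, T) = 6; 3 ⊕ 6 = 5.
P[1]: T = D, S = E(K, T) = 4; 6 ⊕ 4 = 2.
P[2]: T = E, S = E(K, T) = 2; 9 ⊕ 2 = B.
P[3]: T = F, S = E(K, T) = 0; 8 ⊕ 0 = 8.
P[4]: T = 0, S = E(K, T) = F; 2 ⊕ F = D.

P[0] = 5, P[1] = 2, P[2] = B, P[3] = 8, P[4] = D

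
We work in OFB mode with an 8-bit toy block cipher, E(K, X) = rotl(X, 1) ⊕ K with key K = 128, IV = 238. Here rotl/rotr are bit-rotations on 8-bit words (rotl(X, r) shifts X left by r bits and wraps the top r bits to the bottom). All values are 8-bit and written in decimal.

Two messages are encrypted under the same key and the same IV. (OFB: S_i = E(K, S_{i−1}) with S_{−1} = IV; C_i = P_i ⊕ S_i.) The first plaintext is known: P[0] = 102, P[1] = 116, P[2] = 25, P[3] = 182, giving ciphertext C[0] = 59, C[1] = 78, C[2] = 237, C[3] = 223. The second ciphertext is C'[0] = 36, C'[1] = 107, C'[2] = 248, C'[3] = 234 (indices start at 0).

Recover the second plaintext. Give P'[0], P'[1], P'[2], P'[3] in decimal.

In OFB with a reused IV, both messages share the same keystream S_i, so C_i ⊕ C'_i = P_i ⊕ P'_i and thus P'_i = P_i ⊕ C_i ⊕ C'_i.
P'[0]: 102 ⊕ 59 ⊕ 36 = 121.
P'[1]: 116 ⊕ 78 ⊕ 107 = 81.
P'[2]: 25 ⊕ 237 ⊕ 248 = 12.
P'[3]: 182 ⊕ 223 ⊕ 234 = 131.

P'[0] = 121, P'[1] = 81, P'[2] = 12, P'[3] = 131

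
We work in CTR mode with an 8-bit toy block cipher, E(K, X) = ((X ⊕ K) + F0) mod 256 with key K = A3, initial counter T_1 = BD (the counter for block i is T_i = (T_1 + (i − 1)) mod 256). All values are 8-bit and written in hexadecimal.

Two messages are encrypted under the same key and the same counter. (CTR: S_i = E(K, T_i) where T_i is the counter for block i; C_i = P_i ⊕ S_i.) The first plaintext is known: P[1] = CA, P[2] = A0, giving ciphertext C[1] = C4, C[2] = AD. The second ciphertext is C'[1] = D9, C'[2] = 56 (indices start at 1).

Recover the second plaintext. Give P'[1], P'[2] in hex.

In CTR with a reused counter, both messages share the same keystream S_i, so C_i ⊕ C'_i = P_i ⊕ P'_i and thus P'_i = P_i ⊕ C_i ⊕ C'_i.
P'[1]: CA ⊕ C4 ⊕ D9 = D7.
P'[2]: A0 ⊕ AD ⊕ 56 = 5B.

P'[1] = D7, P'[2] = 5B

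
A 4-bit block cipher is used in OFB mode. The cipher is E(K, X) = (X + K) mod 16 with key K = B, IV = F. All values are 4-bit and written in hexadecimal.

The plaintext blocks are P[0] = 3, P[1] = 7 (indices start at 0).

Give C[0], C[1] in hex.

OFB encryption: S_i = E(K, S_{i−1}) with S_{−1} = IV; C_i = P_i ⊕ S_i.
C[0]: S = E(K, F) = A; 3 ⊕ A = 9.
C[1]: S = E(K, A) = 5; 7 ⊕ 5 = 2.

C[0] = 9, C[1] = 2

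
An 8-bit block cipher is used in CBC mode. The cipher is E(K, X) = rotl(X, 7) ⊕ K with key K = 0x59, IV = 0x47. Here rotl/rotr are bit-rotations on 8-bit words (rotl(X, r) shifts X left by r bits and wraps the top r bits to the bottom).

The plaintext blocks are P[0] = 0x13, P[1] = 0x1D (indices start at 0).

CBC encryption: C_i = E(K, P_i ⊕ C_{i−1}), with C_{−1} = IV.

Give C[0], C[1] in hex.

C[0]: P[0] ⊕ 0x47 = 0x54; E(K, 0x54) = 0x73.
C[1]: P[1] ⊕ 0x73 = 0x6E; E(K, 0x6E) = 0x6E.

C[0] = 0x73, C[1] = 0x6E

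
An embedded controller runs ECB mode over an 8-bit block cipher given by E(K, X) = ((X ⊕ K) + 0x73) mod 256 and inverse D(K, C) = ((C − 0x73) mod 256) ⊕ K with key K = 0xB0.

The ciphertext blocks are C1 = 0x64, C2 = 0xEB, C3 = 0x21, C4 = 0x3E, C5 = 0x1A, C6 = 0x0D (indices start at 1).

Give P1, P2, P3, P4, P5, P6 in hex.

ECB decryption: P_i = D(K, C_i).
P1: D(K, 0x64) = 0x41.
P2: D(K, 0xEB) = 0xC8.
P3: D(K, 0x21) = 0x1E.
P4: D(K, 0x3E) = 0x7B.
P5: D(K, 0x1A) = 0x17.
P6: D(K, 0x0D) = 0x2A.

P1 = 0x41, P2 = 0xC8, P3 = 0x1E, P4 = 0x7B, P5 = 0x17, P6 = 0x2A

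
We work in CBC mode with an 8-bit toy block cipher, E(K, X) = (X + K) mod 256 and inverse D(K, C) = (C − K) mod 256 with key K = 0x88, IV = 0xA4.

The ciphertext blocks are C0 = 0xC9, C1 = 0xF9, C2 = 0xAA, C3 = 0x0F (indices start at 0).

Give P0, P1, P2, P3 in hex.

P0 = 0xE5, P1 = 0xB8, P2 = 0xDB, P3 = 0x2D

CBC decryption: P_i = D(K, C_i) ⊕ C_{i−1}, with C_{−1} = IV.
P0: D(K, 0xC9) = 0x41; 0x41 ⊕ 0xA4 = 0xE5.
P1: D(K, 0xF9) = 0x71; 0x71 ⊕ 0xC9 = 0xB8.
P2: D(K, 0xAA) = 0x22; 0x22 ⊕ 0xF9 = 0xDB.
P3: D(K, 0x0F) = 0x87; 0x87 ⊕ 0xAA = 0x2D.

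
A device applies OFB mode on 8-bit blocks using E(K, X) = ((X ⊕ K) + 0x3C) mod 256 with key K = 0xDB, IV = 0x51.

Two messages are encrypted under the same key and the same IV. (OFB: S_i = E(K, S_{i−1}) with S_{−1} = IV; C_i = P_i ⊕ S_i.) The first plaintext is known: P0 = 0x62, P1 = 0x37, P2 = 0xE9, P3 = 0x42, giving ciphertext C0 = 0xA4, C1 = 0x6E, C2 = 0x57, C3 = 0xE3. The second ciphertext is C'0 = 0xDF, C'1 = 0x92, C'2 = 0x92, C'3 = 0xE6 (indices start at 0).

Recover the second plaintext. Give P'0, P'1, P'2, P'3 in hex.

In OFB with a reused IV, both messages share the same keystream S_i, so C_i ⊕ C'_i = P_i ⊕ P'_i and thus P'_i = P_i ⊕ C_i ⊕ C'_i.
P'0: 0x62 ⊕ 0xA4 ⊕ 0xDF = 0x19.
P'1: 0x37 ⊕ 0x6E ⊕ 0x92 = 0xCB.
P'2: 0xE9 ⊕ 0x57 ⊕ 0x92 = 0x2C.
P'3: 0x42 ⊕ 0xE3 ⊕ 0xE6 = 0x47.

P'0 = 0x19, P'1 = 0xCB, P'2 = 0x2C, P'3 = 0x47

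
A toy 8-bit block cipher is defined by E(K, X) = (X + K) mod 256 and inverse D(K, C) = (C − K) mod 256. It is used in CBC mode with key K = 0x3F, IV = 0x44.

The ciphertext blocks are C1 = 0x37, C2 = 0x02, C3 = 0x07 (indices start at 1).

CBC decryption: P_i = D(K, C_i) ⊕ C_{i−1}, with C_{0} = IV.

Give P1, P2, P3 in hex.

P1: D(K, 0x37) = 0xF8; 0xF8 ⊕ 0x44 = 0xBC.
P2: D(K, 0x02) = 0xC3; 0xC3 ⊕ 0x37 = 0xF4.
P3: D(K, 0x07) = 0xC8; 0xC8 ⊕ 0x02 = 0xCA.

P1 = 0xBC, P2 = 0xF4, P3 = 0xCA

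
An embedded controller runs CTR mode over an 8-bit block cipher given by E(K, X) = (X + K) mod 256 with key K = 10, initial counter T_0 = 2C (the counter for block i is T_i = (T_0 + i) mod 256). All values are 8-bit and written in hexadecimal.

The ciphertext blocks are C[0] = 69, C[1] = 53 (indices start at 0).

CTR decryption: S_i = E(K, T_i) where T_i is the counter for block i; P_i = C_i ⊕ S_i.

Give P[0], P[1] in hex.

P[0]: T = 2C, S = E(K, T) = 3C; 69 ⊕ 3C = 55.
P[1]: T = 2D, S = E(K, T) = 3D; 53 ⊕ 3D = 6E.

P[0] = 55, P[1] = 6E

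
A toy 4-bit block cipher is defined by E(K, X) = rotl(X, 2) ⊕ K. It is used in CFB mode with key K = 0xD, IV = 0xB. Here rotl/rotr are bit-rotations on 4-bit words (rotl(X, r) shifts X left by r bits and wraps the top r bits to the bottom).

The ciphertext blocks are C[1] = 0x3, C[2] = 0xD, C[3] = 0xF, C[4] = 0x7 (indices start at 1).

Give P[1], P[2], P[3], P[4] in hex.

CFB decryption: P_i = C_i ⊕ E(K, C_{i−1}), with C_{0} = IV.
P[1]: E(K, 0xB) = 0x3; 0x3 ⊕ 0x3 = 0x0.
P[2]: E(K, 0x3) = 0x1; 0xD ⊕ 0x1 = 0xC.
P[3]: E(K, 0xD) = 0xA; 0xF ⊕ 0xA = 0x5.
P[4]: E(K, 0xF) = 0x2; 0x7 ⊕ 0x2 = 0x5.

P[1] = 0x0, P[2] = 0xC, P[3] = 0x5, P[4] = 0x5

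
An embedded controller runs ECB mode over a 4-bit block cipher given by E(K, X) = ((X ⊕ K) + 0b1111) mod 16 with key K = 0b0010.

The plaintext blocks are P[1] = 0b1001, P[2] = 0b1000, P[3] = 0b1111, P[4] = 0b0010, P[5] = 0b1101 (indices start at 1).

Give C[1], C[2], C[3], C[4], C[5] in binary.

C[1] = 0b1010, C[2] = 0b1001, C[3] = 0b1100, C[4] = 0b1111, C[5] = 0b1110

ECB encryption: C_i = E(K, P_i).
C[1]: E(K, 0b1001) = 0b1010.
C[2]: E(K, 0b1000) = 0b1001.
C[3]: E(K, 0b1111) = 0b1100.
C[4]: E(K, 0b0010) = 0b1111.
C[5]: E(K, 0b1101) = 0b1110.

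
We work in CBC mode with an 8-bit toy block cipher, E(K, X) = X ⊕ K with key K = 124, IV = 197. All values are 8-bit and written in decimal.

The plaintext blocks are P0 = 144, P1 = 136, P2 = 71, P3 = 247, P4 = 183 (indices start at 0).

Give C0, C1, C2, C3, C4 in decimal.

C0 = 41, C1 = 221, C2 = 230, C3 = 109, C4 = 166

CBC encryption: C_i = E(K, P_i ⊕ C_{i−1}), with C_{−1} = IV.
C0: P0 ⊕ 197 = 85; E(K, 85) = 41.
C1: P1 ⊕ 41 = 161; E(K, 161) = 221.
C2: P2 ⊕ 221 = 154; E(K, 154) = 230.
C3: P3 ⊕ 230 = 17; E(K, 17) = 109.
C4: P4 ⊕ 109 = 218; E(K, 218) = 166.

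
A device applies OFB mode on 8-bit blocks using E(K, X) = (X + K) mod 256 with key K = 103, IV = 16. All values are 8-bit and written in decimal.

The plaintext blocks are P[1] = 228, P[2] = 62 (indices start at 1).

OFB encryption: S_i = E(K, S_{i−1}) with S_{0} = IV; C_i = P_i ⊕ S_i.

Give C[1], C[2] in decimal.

C[1]: S = E(K, 16) = 119; 228 ⊕ 119 = 147.
C[2]: S = E(K, 119) = 222; 62 ⊕ 222 = 224.

C[1] = 147, C[2] = 224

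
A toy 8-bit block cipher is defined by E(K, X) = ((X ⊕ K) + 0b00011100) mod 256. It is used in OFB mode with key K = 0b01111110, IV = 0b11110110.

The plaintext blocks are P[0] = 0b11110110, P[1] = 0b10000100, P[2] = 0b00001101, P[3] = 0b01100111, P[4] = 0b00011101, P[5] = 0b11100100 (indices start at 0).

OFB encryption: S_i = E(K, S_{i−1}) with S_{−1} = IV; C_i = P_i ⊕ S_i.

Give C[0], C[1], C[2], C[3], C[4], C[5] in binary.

C[0]: S = E(K, 0b11110110) = 0b10100100; 0b11110110 ⊕ 0b10100100 = 0b01010010.
C[1]: S = E(K, 0b10100100) = 0b11110110; 0b10000100 ⊕ 0b11110110 = 0b01110010.
C[2]: S = E(K, 0b11110110) = 0b10100100; 0b00001101 ⊕ 0b10100100 = 0b10101001.
C[3]: S = E(K, 0b10100100) = 0b11110110; 0b01100111 ⊕ 0b11110110 = 0b10010001.
C[4]: S = E(K, 0b11110110) = 0b10100100; 0b00011101 ⊕ 0b10100100 = 0b10111001.
C[5]: S = E(K, 0b10100100) = 0b11110110; 0b11100100 ⊕ 0b11110110 = 0b00010010.

C[0] = 0b01010010, C[1] = 0b01110010, C[2] = 0b10101001, C[3] = 0b10010001, C[4] = 0b10111001, C[5] = 0b00010010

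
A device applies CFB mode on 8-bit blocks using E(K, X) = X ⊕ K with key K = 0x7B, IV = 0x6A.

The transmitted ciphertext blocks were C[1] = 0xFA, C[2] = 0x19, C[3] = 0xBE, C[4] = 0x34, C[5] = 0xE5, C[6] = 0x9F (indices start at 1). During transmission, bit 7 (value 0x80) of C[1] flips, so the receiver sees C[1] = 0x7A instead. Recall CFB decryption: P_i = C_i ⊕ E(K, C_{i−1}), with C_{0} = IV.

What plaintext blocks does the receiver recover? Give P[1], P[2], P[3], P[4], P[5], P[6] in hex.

P[1] = 0x6B, P[2] = 0x18, P[3] = 0xDC, P[4] = 0xF1, P[5] = 0xAA, P[6] = 0x01

Only C[1] changed, to 0x7A. In CFB, a change in C_i flips the same bit in P_i and garbles P_{i+1}. Decrypting the received ciphertext:
P[1]: E(K, 0x6A) = 0x11; 0x7A ⊕ 0x11 = 0x6B.
P[2]: E(K, 0x7A) = 0x01; 0x19 ⊕ 0x01 = 0x18.
P[3]: E(K, 0x19) = 0x62; 0xBE ⊕ 0x62 = 0xDC.
P[4]: E(K, 0xBE) = 0xC5; 0x34 ⊕ 0xC5 = 0xF1.
P[5]: E(K, 0x34) = 0x4F; 0xE5 ⊕ 0x4F = 0xAA.
P[6]: E(K, 0xE5) = 0x9E; 0x9F ⊕ 0x9E = 0x01.
Blocks that differ from the original plaintext: P[1], P[2].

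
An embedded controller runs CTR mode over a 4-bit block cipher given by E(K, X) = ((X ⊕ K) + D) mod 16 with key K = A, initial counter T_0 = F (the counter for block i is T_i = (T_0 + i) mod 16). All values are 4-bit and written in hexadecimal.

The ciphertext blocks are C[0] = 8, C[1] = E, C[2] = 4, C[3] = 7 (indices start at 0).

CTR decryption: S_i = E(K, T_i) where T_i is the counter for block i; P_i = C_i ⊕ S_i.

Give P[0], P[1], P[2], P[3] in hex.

P[0]: T = F, S = E(K, T) = 2; 8 ⊕ 2 = A.
P[1]: T = 0, S = E(K, T) = 7; E ⊕ 7 = 9.
P[2]: T = 1, S = E(K, T) = 8; 4 ⊕ 8 = C.
P[3]: T = 2, S = E(K, T) = 5; 7 ⊕ 5 = 2.

P[0] = A, P[1] = 9, P[2] = C, P[3] = 2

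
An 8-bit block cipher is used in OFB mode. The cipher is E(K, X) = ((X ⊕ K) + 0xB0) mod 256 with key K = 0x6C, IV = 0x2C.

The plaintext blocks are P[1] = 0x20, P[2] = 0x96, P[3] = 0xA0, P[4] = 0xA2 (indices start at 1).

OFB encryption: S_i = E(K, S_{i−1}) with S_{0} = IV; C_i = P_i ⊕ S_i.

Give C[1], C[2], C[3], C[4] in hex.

C[1] = 0xD0, C[2] = 0xDA, C[3] = 0x70, C[4] = 0xCE

C[1]: S = E(K, 0x2C) = 0xF0; 0x20 ⊕ 0xF0 = 0xD0.
C[2]: S = E(K, 0xF0) = 0x4C; 0x96 ⊕ 0x4C = 0xDA.
C[3]: S = E(K, 0x4C) = 0xD0; 0xA0 ⊕ 0xD0 = 0x70.
C[4]: S = E(K, 0xD0) = 0x6C; 0xA2 ⊕ 0x6C = 0xCE.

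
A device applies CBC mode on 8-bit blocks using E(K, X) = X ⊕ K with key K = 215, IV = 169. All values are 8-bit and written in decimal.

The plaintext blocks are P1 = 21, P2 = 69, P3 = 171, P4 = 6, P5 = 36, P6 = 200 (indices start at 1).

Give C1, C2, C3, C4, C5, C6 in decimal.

CBC encryption: C_i = E(K, P_i ⊕ C_{i−1}), with C_{0} = IV.
C1: P1 ⊕ 169 = 188; E(K, 188) = 107.
C2: P2 ⊕ 107 = 46; E(K, 46) = 249.
C3: P3 ⊕ 249 = 82; E(K, 82) = 133.
C4: P4 ⊕ 133 = 131; E(K, 131) = 84.
C5: P5 ⊕ 84 = 112; E(K, 112) = 167.
C6: P6 ⊕ 167 = 111; E(K, 111) = 184.

C1 = 107, C2 = 249, C3 = 133, C4 = 84, C5 = 167, C6 = 184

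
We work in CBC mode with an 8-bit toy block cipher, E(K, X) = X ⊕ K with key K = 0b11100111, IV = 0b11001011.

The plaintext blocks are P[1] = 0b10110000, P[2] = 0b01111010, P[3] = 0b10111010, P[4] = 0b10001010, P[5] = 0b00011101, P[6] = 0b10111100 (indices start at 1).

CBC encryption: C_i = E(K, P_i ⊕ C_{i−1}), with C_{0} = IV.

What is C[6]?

C[6] = 0b10010000

C[1]: P[1] ⊕ 0b11001011 = 0b01111011; E(K, 0b01111011) = 0b10011100.
C[2]: P[2] ⊕ 0b10011100 = 0b11100110; E(K, 0b11100110) = 0b00000001.
C[3]: P[3] ⊕ 0b00000001 = 0b10111011; E(K, 0b10111011) = 0b01011100.
C[4]: P[4] ⊕ 0b01011100 = 0b11010110; E(K, 0b11010110) = 0b00110001.
C[5]: P[5] ⊕ 0b00110001 = 0b00101100; E(K, 0b00101100) = 0b11001011.
C[6]: P[6] ⊕ 0b11001011 = 0b01110111; E(K, 0b01110111) = 0b10010000.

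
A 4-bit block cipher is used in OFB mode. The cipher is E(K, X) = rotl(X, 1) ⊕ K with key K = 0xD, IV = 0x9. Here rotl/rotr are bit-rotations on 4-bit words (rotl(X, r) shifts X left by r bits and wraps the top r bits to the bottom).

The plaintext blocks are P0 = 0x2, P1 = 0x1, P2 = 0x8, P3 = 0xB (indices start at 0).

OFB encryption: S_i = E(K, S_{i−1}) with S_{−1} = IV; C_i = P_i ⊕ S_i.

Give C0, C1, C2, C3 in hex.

C0: S = E(K, 0x9) = 0xE; 0x2 ⊕ 0xE = 0xC.
C1: S = E(K, 0xE) = 0x0; 0x1 ⊕ 0x0 = 0x1.
C2: S = E(K, 0x0) = 0xD; 0x8 ⊕ 0xD = 0x5.
C3: S = E(K, 0xD) = 0x6; 0xB ⊕ 0x6 = 0xD.

C0 = 0xC, C1 = 0x1, C2 = 0x5, C3 = 0xD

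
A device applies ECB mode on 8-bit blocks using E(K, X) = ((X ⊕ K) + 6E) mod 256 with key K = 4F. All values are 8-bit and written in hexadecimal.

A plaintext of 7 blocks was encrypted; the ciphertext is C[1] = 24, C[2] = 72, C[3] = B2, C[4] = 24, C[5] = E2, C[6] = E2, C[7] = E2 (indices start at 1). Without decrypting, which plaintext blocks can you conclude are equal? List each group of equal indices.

P[1] = P[4]; P[5] = P[6] = P[7]

ECB encrypts each block independently with the same key, so equal ciphertext blocks imply equal plaintext blocks.
C[1] = C[4] = 24, so P[1] = P[4].
C[5] = C[6] = C[7] = E2, so P[5] = P[6] = P[7].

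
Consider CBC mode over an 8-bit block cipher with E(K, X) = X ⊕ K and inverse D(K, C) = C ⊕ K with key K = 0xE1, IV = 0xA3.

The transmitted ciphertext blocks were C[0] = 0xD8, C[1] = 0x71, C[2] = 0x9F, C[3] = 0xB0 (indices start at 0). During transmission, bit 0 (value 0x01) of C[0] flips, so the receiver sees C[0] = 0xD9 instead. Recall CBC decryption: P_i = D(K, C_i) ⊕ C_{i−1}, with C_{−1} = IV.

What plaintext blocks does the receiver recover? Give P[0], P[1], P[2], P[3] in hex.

Only C[0] changed, to 0xD9. In CBC, a change in C_i garbles P_i and flips the same bit in P_{i+1}. Decrypting the received ciphertext:
P[0]: D(K, 0xD9) = 0x38; 0x38 ⊕ 0xA3 = 0x9B.
P[1]: D(K, 0x71) = 0x90; 0x90 ⊕ 0xD9 = 0x49.
P[2]: D(K, 0x9F) = 0x7E; 0x7E ⊕ 0x71 = 0x0F.
P[3]: D(K, 0xB0) = 0x51; 0x51 ⊕ 0x9F = 0xCE.
Blocks that differ from the original plaintext: P[0], P[1].

P[0] = 0x9B, P[1] = 0x49, P[2] = 0x0F, P[3] = 0xCE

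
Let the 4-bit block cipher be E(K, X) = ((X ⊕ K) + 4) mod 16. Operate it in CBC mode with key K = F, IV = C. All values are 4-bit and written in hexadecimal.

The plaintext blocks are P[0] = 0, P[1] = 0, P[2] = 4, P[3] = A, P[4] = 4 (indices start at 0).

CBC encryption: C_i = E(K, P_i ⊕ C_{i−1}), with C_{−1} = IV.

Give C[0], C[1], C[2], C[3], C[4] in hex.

C[0] = 7, C[1] = C, C[2] = B, C[3] = 2, C[4] = D

C[0]: P[0] ⊕ C = C; E(K, C) = 7.
C[1]: P[1] ⊕ 7 = 7; E(K, 7) = C.
C[2]: P[2] ⊕ C = 8; E(K, 8) = B.
C[3]: P[3] ⊕ B = 1; E(K, 1) = 2.
C[4]: P[4] ⊕ 2 = 6; E(K, 6) = D.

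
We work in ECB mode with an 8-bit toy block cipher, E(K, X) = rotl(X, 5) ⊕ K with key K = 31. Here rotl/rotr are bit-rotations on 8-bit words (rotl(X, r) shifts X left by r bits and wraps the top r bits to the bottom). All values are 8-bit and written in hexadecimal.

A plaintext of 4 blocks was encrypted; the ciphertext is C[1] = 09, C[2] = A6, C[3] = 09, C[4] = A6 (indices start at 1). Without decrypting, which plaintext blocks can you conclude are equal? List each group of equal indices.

ECB encrypts each block independently with the same key, so equal ciphertext blocks imply equal plaintext blocks.
C[1] = C[3] = 09, so P[1] = P[3].
C[2] = C[4] = A6, so P[2] = P[4].

P[1] = P[3]; P[2] = P[4]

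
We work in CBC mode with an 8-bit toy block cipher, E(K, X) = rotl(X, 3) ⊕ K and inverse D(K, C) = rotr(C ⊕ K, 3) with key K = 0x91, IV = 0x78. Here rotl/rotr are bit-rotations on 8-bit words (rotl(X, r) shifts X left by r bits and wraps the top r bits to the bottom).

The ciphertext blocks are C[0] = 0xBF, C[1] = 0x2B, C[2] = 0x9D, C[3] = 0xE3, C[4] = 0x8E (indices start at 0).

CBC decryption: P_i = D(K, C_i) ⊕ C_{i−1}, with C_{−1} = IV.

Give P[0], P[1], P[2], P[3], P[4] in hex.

P[0]: D(K, 0xBF) = 0xC5; 0xC5 ⊕ 0x78 = 0xBD.
P[1]: D(K, 0x2B) = 0x57; 0x57 ⊕ 0xBF = 0xE8.
P[2]: D(K, 0x9D) = 0x81; 0x81 ⊕ 0x2B = 0xAA.
P[3]: D(K, 0xE3) = 0x4E; 0x4E ⊕ 0x9D = 0xD3.
P[4]: D(K, 0x8E) = 0xE3; 0xE3 ⊕ 0xE3 = 0x00.

P[0] = 0xBD, P[1] = 0xE8, P[2] = 0xAA, P[3] = 0xD3, P[4] = 0x00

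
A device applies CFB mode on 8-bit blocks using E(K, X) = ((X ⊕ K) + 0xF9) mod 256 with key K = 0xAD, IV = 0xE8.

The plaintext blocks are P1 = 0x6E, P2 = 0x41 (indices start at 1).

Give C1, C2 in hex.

CFB encryption: C_i = P_i ⊕ E(K, C_{i−1}), with C_{0} = IV.
C1: E(K, 0xE8) = 0x3E; 0x6E ⊕ 0x3E = 0x50.
C2: E(K, 0x50) = 0xF6; 0x41 ⊕ 0xF6 = 0xB7.

C1 = 0x50, C2 = 0xB7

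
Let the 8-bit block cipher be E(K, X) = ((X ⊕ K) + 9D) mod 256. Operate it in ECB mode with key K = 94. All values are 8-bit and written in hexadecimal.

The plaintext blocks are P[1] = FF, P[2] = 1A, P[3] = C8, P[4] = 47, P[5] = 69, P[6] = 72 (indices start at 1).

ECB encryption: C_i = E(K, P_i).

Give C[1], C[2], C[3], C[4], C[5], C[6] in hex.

C[1] = 08, C[2] = 2B, C[3] = F9, C[4] = 70, C[5] = 9A, C[6] = 83

C[1]: E(K, FF) = 08.
C[2]: E(K, 1A) = 2B.
C[3]: E(K, C8) = F9.
C[4]: E(K, 47) = 70.
C[5]: E(K, 69) = 9A.
C[6]: E(K, 72) = 83.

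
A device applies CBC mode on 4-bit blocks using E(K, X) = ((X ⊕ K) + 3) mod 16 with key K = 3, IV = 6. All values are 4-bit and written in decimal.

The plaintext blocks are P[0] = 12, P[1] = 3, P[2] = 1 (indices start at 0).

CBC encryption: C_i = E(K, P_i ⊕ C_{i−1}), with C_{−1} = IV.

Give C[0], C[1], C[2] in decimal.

C[0]: P[0] ⊕ 6 = 10; E(K, 10) = 12.
C[1]: P[1] ⊕ 12 = 15; E(K, 15) = 15.
C[2]: P[2] ⊕ 15 = 14; E(K, 14) = 0.

C[0] = 12, C[1] = 15, C[2] = 0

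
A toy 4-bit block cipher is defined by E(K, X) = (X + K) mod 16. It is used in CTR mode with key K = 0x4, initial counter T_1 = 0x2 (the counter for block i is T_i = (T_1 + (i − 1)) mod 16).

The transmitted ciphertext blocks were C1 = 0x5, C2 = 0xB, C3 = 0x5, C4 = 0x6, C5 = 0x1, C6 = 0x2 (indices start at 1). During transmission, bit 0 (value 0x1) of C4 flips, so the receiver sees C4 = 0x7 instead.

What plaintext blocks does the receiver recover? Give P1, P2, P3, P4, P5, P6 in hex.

CTR decryption: S_i = E(K, T_i) where T_i is the counter for block i; P_i = C_i ⊕ S_i.
Only C4 changed, to 0x7. In CTR, a change in C_i flips the same bit in P_i only; the keystream is unaffected. Decrypting the received ciphertext:
P1: T = 0x2, S = E(K, T) = 0x6; 0x5 ⊕ 0x6 = 0x3.
P2: T = 0x3, S = E(K, T) = 0x7; 0xB ⊕ 0x7 = 0xC.
P3: T = 0x4, S = E(K, T) = 0x8; 0x5 ⊕ 0x8 = 0xD.
P4: T = 0x5, S = E(K, T) = 0x9; 0x7 ⊕ 0x9 = 0xE.
P5: T = 0x6, S = E(K, T) = 0xA; 0x1 ⊕ 0xA = 0xB.
P6: T = 0x7, S = E(K, T) = 0xB; 0x2 ⊕ 0xB = 0x9.
Blocks that differ from the original plaintext: P4.

P1 = 0x3, P2 = 0xC, P3 = 0xD, P4 = 0xE, P5 = 0xB, P6 = 0x9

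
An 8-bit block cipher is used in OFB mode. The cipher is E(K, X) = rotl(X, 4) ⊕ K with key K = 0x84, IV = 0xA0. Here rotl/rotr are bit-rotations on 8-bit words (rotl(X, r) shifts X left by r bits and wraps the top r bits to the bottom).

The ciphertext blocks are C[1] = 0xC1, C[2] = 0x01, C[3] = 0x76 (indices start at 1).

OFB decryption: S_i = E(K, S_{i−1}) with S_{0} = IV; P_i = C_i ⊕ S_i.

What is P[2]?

P[1]: S = E(K, 0xA0) = 0x8E; 0xC1 ⊕ 0x8E = 0x4F.
P[2]: S = E(K, 0x8E) = 0x6C; 0x01 ⊕ 0x6C = 0x6D.

P[2] = 0x6D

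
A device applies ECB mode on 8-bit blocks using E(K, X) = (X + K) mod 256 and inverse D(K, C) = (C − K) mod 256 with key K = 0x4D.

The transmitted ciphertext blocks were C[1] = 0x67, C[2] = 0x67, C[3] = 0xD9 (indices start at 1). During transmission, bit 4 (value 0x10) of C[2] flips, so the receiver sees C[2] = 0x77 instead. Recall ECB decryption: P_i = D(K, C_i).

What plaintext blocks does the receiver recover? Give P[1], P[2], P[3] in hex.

Only C[2] changed, to 0x77. In ECB, a change in C_i affects only P_i. Decrypting the received ciphertext:
P[1]: D(K, 0x67) = 0x1A.
P[2]: D(K, 0x77) = 0x2A.
P[3]: D(K, 0xD9) = 0x8C.
Blocks that differ from the original plaintext: P[2].

P[1] = 0x1A, P[2] = 0x2A, P[3] = 0x8C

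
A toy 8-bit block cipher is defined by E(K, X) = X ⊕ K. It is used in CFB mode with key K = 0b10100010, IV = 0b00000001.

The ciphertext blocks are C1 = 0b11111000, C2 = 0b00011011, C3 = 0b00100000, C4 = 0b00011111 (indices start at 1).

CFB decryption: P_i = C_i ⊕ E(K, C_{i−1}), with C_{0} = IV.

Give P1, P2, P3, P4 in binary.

P1: E(K, 0b00000001) = 0b10100011; 0b11111000 ⊕ 0b10100011 = 0b01011011.
P2: E(K, 0b11111000) = 0b01011010; 0b00011011 ⊕ 0b01011010 = 0b01000001.
P3: E(K, 0b00011011) = 0b10111001; 0b00100000 ⊕ 0b10111001 = 0b10011001.
P4: E(K, 0b00100000) = 0b10000010; 0b00011111 ⊕ 0b10000010 = 0b10011101.

P1 = 0b01011011, P2 = 0b01000001, P3 = 0b10011001, P4 = 0b10011101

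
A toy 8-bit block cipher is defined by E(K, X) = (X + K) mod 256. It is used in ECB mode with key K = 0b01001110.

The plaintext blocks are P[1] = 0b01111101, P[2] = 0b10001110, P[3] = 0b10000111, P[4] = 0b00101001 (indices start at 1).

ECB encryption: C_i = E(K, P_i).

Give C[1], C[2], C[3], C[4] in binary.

C[1] = 0b11001011, C[2] = 0b11011100, C[3] = 0b11010101, C[4] = 0b01110111

C[1]: E(K, 0b01111101) = 0b11001011.
C[2]: E(K, 0b10001110) = 0b11011100.
C[3]: E(K, 0b10000111) = 0b11010101.
C[4]: E(K, 0b00101001) = 0b01110111.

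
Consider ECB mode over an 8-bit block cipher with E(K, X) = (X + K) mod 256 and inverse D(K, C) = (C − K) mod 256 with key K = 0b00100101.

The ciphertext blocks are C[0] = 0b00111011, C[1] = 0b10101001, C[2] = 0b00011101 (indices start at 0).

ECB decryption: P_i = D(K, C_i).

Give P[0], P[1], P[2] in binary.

P[0] = 0b00010110, P[1] = 0b10000100, P[2] = 0b11111000

P[0]: D(K, 0b00111011) = 0b00010110.
P[1]: D(K, 0b10101001) = 0b10000100.
P[2]: D(K, 0b00011101) = 0b11111000.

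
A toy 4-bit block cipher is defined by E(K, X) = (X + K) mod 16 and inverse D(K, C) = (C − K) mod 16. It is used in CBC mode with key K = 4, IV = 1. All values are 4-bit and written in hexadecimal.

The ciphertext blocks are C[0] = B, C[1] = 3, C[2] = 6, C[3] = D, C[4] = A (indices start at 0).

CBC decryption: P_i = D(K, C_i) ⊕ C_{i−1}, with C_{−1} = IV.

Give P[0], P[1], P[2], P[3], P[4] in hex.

P[0] = 6, P[1] = 4, P[2] = 1, P[3] = F, P[4] = B

P[0]: D(K, B) = 7; 7 ⊕ 1 = 6.
P[1]: D(K, 3) = F; F ⊕ B = 4.
P[2]: D(K, 6) = 2; 2 ⊕ 3 = 1.
P[3]: D(K, D) = 9; 9 ⊕ 6 = F.
P[4]: D(K, A) = 6; 6 ⊕ D = B.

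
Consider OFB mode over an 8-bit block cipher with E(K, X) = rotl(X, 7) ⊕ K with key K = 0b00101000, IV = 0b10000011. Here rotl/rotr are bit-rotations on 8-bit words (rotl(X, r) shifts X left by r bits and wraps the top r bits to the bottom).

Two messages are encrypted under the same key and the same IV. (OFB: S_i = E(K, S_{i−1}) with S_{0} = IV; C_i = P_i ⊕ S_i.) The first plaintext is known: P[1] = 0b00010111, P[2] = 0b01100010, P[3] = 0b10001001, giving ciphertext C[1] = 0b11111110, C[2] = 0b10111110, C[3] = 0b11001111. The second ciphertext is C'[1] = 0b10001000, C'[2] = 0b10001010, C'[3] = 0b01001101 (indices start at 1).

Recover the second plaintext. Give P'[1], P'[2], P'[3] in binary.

P'[1] = 0b01100001, P'[2] = 0b01010110, P'[3] = 0b00001011

In OFB with a reused IV, both messages share the same keystream S_i, so C_i ⊕ C'_i = P_i ⊕ P'_i and thus P'_i = P_i ⊕ C_i ⊕ C'_i.
P'[1]: 0b00010111 ⊕ 0b11111110 ⊕ 0b10001000 = 0b01100001.
P'[2]: 0b01100010 ⊕ 0b10111110 ⊕ 0b10001010 = 0b01010110.
P'[3]: 0b10001001 ⊕ 0b11001111 ⊕ 0b01001101 = 0b00001011.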